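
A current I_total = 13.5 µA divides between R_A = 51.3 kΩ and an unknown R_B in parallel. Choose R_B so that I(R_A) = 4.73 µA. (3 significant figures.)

R_B ≈ 27.7 kΩ

The fraction through R_A equals R_B/(R_A+R_B).
4.73/13.5 = R_B/(R_A + R_B) → R_B = R_A · (0.3504)/(1 − 0.3504) = 51.3 × 0.5393 = 27.67 kΩ.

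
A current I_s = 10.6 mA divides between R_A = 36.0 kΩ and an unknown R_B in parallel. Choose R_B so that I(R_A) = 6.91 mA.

R_B ≈ 67.4 kΩ

The fraction through R_A equals R_B/(R_A+R_B).
6.91/10.6 = R_B/(R_A + R_B) → R_B = R_A · (0.6519)/(1 − 0.6519) = 36.0 × 1.873 = 67.41 kΩ.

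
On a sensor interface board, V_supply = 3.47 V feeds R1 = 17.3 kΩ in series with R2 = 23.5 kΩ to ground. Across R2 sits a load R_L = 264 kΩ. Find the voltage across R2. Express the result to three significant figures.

V_out ≈ 1.93 V

The load sits in parallel with R2, giving an effective lower resistance R2' = R2·R_L/(R2+R_L) = 21.58 kΩ.
Voltage divider with the loaded lower leg: V_out = 3.47 × 21.58/(17.3 + 21.58) = 3.47 × 0.5550 = 1.926 V.
(Unloaded it would be 2.00 V; the load pulls it down.)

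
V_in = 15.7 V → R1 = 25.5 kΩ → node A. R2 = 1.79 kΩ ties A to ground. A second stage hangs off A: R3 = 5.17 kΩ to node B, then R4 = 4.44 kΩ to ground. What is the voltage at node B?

V_B ≈ 0.405 V

The second stage (R3 + R4 = 9.610 kΩ) loads node A in parallel with R2.
R2 ‖ (R3+R4) = 1.509 kΩ.
V_A = 15.7 × 1.509/(25.5 + 1.509) = 0.8771 V.
Stage 2 is unloaded, so V_B = V_A · R4/(R3+R4) = 0.8771 × 4.44/9.610 = 0.4053 V.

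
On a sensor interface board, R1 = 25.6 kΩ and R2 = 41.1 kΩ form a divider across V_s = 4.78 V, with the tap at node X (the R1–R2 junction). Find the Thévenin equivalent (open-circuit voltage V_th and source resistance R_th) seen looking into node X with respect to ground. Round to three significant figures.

V_th ≈ 2.95 V, R_th ≈ 15.8 kΩ

V_th is the unloaded tap voltage: V_s · R2/(R1+R2) = 4.78 × 0.6162 = 2.945 V.
Zeroing V_s shorts the top of R1 to ground, so R_th = R1 ‖ R2 = 15.77 kΩ.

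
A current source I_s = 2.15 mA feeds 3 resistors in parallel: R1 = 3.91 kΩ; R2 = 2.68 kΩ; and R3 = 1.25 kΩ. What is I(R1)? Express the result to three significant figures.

Total conductance ΣG = 1/3.91 + 1/2.68 + 1/1.25 = 1.429 (units of 1/kΩ).
By the current-divider rule, I = I_s · G_k/ΣG = 2.15 × 0.1790 = 0.3848 mA.

I ≈ 0.385 mA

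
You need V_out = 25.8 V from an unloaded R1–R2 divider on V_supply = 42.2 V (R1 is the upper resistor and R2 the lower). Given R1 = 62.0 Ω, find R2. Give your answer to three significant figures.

R2 ≈ 97.5 Ω

The divider ratio is R2/(R1+R2) = 25.8/42.2 = 0.6114.
So R2 = R1 · V_out/(V_supply − V_out) = 62.0 × 25.8/(42.2 − 25.8) = 62.0 × 1.573 = 97.54 Ω.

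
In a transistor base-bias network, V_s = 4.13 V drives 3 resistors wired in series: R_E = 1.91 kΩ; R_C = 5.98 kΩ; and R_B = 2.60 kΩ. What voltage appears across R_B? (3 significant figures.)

ΣR = 1.91 + 5.98 + 2.60 = 10.49 kΩ.
V = V_s · R/ΣR = 4.13 × 0.2479 = 1.024 V.

V ≈ 1.02 V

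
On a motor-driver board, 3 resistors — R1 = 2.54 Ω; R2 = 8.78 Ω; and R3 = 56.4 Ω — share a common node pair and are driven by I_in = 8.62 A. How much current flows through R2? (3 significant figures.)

I ≈ 1.87 A

Total conductance ΣG = 1/2.54 + 1/8.78 + 1/56.4 = 0.5253 (units of 1/Ω).
Current divider: I(R2) = I_in · G_k/ΣG = 8.62 × (0.1139/0.5253) = 8.62 × 0.2168 = 1.869 A.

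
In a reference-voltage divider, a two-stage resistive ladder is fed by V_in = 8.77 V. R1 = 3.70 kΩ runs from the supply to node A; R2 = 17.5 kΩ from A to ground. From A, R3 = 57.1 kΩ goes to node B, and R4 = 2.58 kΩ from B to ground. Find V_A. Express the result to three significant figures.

V_A ≈ 6.89 V

Node A sees R2 in parallel with the series input of stage 2, R3 + R4 = 59.68 kΩ.
Effective lower resistance at A: R2 ‖ 59.68 = 13.53 kΩ.
First divider: V_A = V_in · 13.53/(3.70 + 13.53) = 6.887 V.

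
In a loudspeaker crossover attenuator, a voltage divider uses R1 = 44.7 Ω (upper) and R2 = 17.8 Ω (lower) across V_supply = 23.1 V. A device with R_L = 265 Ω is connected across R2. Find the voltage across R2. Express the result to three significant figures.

V_out ≈ 6.28 V

The load sits in parallel with R2, giving an effective lower resistance R2' = R2·R_L/(R2+R_L) = 16.68 Ω.
Voltage divider with the loaded lower leg: V_out = 23.1 × 16.68/(44.7 + 16.68) = 23.1 × 0.2717 = 6.277 V.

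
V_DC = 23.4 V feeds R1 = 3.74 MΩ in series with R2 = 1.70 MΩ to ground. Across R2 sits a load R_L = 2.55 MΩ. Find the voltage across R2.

First combine the lower leg with the load: R2 ‖ R_L = 1.020 MΩ.
Now apply the divider: V_out = 23.4 × 0.2143 = 5.014 V.

V_out ≈ 5.01 V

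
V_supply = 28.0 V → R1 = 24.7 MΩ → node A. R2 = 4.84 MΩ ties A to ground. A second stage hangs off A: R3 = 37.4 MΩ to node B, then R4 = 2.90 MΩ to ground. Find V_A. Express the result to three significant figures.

Looking into the second stage from A: R3 + R4 = 40.30 MΩ appears in parallel with R2.
Effective lower resistance at A: R2 ‖ 40.30 = 4.321 MΩ.
V_A = 28.0 × 4.321/(24.7 + 4.321) = 4.169 V.

V_A ≈ 4.17 V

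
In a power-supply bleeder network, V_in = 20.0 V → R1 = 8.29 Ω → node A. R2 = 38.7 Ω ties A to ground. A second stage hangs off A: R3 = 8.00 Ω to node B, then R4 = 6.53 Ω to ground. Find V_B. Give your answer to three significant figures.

The second stage (R3 + R4 = 14.53 Ω) loads node A in parallel with R2.
R2 ‖ (R3+R4) = 10.56 Ω.
So V_A = 20.0 × 0.5603 = 11.21 V.
Stage 2 is unloaded, so V_B = V_A · R4/(R3+R4) = 11.21 × 6.53/14.53 = 5.036 V.

V_B ≈ 5.04 V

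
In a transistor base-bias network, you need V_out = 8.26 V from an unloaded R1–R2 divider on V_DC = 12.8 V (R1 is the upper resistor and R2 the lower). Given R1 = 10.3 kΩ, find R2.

R2 ≈ 18.7 kΩ

V_out/V_DC = R2/(R1+R2) = 0.6453.
Rearranging, R2 = R1·k/(1−k) = 10.3 × 1.819 = 18.74 kΩ.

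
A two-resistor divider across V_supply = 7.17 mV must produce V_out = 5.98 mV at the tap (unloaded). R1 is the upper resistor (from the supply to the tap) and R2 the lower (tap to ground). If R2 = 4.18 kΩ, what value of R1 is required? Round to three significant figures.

The divider ratio is R2/(R1+R2) = 5.98/7.17 = 0.8340.
Rearranging, R1 = R2·(1−k)/k = 4.18 × 0.1990 = 0.8318 kΩ.

R1 ≈ 0.832 kΩ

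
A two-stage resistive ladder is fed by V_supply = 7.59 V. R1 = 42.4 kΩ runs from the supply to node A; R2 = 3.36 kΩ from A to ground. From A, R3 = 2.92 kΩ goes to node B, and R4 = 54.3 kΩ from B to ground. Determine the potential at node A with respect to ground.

Looking into the second stage from A: R3 + R4 = 57.22 kΩ appears in parallel with R2.
R2 ‖ (R3+R4) = 3.174 kΩ.
First divider: V_A = V_supply · 3.174/(42.4 + 3.174) = 0.5285 V.

V_A ≈ 0.529 V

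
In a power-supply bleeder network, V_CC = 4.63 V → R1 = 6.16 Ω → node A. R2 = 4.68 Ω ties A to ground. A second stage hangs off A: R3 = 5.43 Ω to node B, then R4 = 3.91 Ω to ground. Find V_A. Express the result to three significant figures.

The second stage (R3 + R4 = 9.340 Ω) loads node A in parallel with R2.
Effective lower resistance at A: R2 ‖ 9.340 = 3.118 Ω.
V_A = 4.63 × 3.118/(6.16 + 3.118) = 1.556 V.

V_A ≈ 1.56 V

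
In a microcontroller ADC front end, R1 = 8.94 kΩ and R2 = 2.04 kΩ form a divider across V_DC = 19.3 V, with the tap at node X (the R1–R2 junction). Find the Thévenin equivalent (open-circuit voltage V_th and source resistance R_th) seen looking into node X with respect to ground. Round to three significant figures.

With X open, the divider is unloaded: V_th = 19.3 × 2.04/10.98 = 3.586 V.
With V_DC suppressed (replaced by a short), R_th = R1 ‖ R2 = (8.940 × 2.04)/(8.940 + 2.04) = 1.661 kΩ.

V_th ≈ 3.59 V, R_th ≈ 1.66 kΩ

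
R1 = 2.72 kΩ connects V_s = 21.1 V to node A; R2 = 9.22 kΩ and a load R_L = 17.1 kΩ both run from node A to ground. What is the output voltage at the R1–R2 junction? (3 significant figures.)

V_out ≈ 14.5 V

The load sits in parallel with R2, giving an effective lower resistance R2' = R2·R_L/(R2+R_L) = 5.990 kΩ.
Voltage divider with the loaded lower leg: V_out = 21.1 × 5.990/(2.72 + 5.990) = 21.1 × 0.6877 = 14.51 V.
(Unloaded it would be 16.3 V; the load pulls it down.)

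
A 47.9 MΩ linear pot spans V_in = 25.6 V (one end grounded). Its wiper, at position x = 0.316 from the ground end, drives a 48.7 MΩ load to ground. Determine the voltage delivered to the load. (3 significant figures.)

V_out ≈ 6.67 V

Split the track: R_lower = x·R_p = 15.14 MΩ, R_upper = (1−x)·R_p = 32.76 MΩ.
R_L loads the lower segment: effective lower R = 11.55 MΩ.
Loaded-divider output: V_out = 25.6 × 0.2606 = 6.671 V.
(Unloaded: V_out = x·V_in = 8.09 V.)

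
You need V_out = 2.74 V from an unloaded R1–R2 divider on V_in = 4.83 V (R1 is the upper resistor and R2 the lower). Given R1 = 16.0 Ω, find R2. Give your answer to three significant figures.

R2 ≈ 21.0 Ω

V_out/V_in = R2/(R1+R2) = 0.5673.
Rearranging, R2 = R1·k/(1−k) = 16.0 × 1.311 = 20.98 Ω.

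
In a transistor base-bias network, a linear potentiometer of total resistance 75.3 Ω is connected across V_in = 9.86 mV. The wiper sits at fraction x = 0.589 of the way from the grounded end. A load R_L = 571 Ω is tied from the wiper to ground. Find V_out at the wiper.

V_out ≈ 5.63 mV

Split the track: R_lower = x·R_p = 44.35 Ω, R_upper = (1−x)·R_p = 30.95 Ω.
Lower segment in parallel with the load: 44.35 ‖ 571 = 41.16 Ω.
Loaded-divider output: V_out = 9.86 × 0.5708 = 5.628 mV.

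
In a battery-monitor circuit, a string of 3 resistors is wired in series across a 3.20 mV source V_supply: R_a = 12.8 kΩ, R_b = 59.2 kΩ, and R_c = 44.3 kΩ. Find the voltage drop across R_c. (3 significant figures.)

Total series resistance ΣR = 12.8 + 59.2 + 44.3 = 116.3 kΩ.
V = V_supply · R/ΣR = 3.20 × 0.3809 = 1.219 mV.

V ≈ 1.22 mV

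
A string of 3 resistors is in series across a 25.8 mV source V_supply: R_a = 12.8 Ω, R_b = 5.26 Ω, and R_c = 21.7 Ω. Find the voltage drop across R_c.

V ≈ 14.1 mV

Series total: ΣR = 12.8 + 5.26 + 21.7 = 39.76 Ω.
By the voltage-divider rule, V = 25.8 × 21.70/39.76 = 14.08 mV.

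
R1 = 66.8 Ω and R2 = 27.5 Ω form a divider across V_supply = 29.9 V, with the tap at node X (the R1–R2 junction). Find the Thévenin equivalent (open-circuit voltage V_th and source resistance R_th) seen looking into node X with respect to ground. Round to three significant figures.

V_th ≈ 8.72 V, R_th ≈ 19.5 Ω

Open-circuit (no load on X): V_th = V_supply · R2/(R1 + R2) = 29.9 × 27.5/(66.80 + 27.5) = 8.720 V.
Zeroing V_supply shorts the top of R1 to ground, so R_th = R1 ‖ R2 = 19.48 Ω.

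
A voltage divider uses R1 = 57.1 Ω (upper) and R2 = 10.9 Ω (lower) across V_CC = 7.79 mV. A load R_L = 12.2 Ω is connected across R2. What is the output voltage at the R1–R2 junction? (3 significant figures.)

V_out ≈ 0.713 mV

The load sits in parallel with R2, giving an effective lower resistance R2' = R2·R_L/(R2+R_L) = 5.757 Ω.
Then V_out = V_CC · R2'/(R1 + R2') = 7.79 × 5.757/62.86 = 0.7134 mV.
(Unloaded it would be 1.25 mV; the load pulls it down.)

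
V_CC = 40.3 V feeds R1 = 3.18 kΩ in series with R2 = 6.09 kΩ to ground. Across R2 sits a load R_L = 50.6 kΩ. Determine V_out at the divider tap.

V_out ≈ 25.4 V

First combine the lower leg with the load: R2 ‖ R_L = 5.436 kΩ.
Voltage divider with the loaded lower leg: V_out = 40.3 × 5.436/(3.18 + 5.436) = 40.3 × 0.6309 = 25.43 V.
(Unloaded it would be 26.5 V; the load pulls it down.)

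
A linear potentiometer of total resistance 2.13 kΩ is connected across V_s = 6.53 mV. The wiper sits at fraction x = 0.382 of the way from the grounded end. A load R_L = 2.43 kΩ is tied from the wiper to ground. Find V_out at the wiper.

Split the track: R_lower = x·R_p = 0.8137 kΩ, R_upper = (1−x)·R_p = 1.316 kΩ.
Lower segment in parallel with the load: 0.8137 ‖ 2.43 = 0.6096 kΩ.
Loaded-divider output: V_out = 6.53 × 0.3165 = 2.067 mV.

V_out ≈ 2.07 mV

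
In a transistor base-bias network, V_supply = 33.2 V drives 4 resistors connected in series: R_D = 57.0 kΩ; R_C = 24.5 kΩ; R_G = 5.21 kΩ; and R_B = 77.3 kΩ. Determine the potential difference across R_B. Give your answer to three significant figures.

Series total: ΣR = 57.0 + 24.5 + 5.21 + 77.3 = 164.0 kΩ.
By the voltage-divider rule, V = 33.2 × 77.30/164.0 = 15.65 V.

V ≈ 15.6 V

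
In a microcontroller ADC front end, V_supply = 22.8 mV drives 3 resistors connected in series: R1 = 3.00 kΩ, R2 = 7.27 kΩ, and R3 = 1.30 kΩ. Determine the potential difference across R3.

Total series resistance ΣR = 3.00 + 7.27 + 1.30 = 11.57 kΩ.
Voltage divider: V = V_supply · (1.300 / 11.57) = 22.8 × 0.1124 = 2.562 mV.

V ≈ 2.56 mV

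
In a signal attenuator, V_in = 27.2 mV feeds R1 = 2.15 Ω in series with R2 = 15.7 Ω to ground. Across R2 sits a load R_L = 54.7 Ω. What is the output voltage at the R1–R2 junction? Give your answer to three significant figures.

First combine the lower leg with the load: R2 ‖ R_L = 12.20 Ω.
Then V_out = V_in · R2'/(R1 + R2') = 27.2 × 12.20/14.35 = 23.12 mV.

V_out ≈ 23.1 mV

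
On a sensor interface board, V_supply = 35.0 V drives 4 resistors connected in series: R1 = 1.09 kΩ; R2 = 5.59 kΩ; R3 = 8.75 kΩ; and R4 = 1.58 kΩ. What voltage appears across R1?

V ≈ 2.24 V

ΣR = 1.09 + 5.59 + 8.75 + 1.58 = 17.01 kΩ.
Voltage divider: V = V_supply · (1.090 / 17.01) = 35.0 × 0.06408 = 2.243 V.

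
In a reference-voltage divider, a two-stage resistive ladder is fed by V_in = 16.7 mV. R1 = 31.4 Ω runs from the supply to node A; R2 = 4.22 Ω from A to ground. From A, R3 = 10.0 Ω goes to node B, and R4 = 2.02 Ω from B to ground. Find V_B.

V_B ≈ 0.254 mV

The second stage (R3 + R4 = 12.02 Ω) loads node A in parallel with R2.
Effective lower resistance at A: R2 ‖ 12.02 = 3.123 Ω.
So V_A = 16.7 × 0.09047 = 1.511 mV.
Stage 2 is unloaded, so V_B = V_A · R4/(R3+R4) = 1.511 × 2.02/12.02 = 0.2539 mV.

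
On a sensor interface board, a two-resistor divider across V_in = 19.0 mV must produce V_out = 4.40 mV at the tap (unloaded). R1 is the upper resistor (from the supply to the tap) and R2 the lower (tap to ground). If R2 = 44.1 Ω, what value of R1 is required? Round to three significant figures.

R1 ≈ 146 Ω

V_out/V_in = R2/(R1+R2) = 0.2316.
So R1 = R2 · (V_in/V_out − 1) = 44.1 × (19.0/4.40 − 1) = 44.1 × 3.318 = 146.3 Ω.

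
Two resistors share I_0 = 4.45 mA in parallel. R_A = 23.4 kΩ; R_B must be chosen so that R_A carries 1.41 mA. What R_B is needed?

In a two-way split, I_A/I_0 = R_B/(R_A + R_B).
1.41/4.45 = R_B/(R_A + R_B) → R_B = R_A · (0.3169)/(1 − 0.3169) = 23.4 × 0.4638 = 10.85 kΩ.

R_B ≈ 10.9 kΩ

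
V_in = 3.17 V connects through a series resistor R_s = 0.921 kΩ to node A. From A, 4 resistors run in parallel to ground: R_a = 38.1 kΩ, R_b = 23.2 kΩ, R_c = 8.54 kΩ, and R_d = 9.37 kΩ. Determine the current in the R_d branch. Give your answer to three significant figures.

I ≈ 0.266 mA

Combine the parallel branches: R_p = (1/38.1 + 1/23.2 + 1/8.54 + 1/9.37)⁻¹ = 3.411 kΩ.
V_A by voltage divider: V_A = 3.17 × 3.411/(0.921 + 3.411) = 2.496 V.
I(R_d) = V_A / R_d = 2.496/9.37 = 0.2664 mA.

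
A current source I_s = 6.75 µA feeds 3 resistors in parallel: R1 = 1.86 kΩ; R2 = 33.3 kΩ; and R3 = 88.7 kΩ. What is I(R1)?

Conductances: ΣG = 1/1.86 + 1/33.3 + 1/88.7 = 0.5789 (1/kΩ).
Current divider: I(R1) = I_s · G_k/ΣG = 6.75 × (0.5376/0.5789) = 6.75 × 0.9287 = 6.268 µA.

I ≈ 6.27 µA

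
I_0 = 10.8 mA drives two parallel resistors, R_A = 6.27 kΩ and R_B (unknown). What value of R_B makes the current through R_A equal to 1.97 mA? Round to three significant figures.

R_B ≈ 1.40 kΩ

Two-branch current divider: I_A = I_0 · R_B/(R_A + R_B).
With f = 0.1824, R_B = R_A · f/(1−f) = 6.27 × 0.2231 = 1.399 kΩ.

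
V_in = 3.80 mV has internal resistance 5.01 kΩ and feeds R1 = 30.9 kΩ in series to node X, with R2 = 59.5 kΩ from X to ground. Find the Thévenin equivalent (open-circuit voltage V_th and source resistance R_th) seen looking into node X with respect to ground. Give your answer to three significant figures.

V_th ≈ 2.37 mV, R_th ≈ 22.4 kΩ

R1' = 5.01 + 30.9 = 35.91 kΩ (source resistance + R1).
Open-circuit (no load on X): V_th = V_in · R2/(R1' + R2) = 3.80 × 59.5/(35.91 + 59.5) = 2.370 mV.
Zeroing V_in shorts the top of R1' to ground, so R_th = R1' ‖ R2 = 22.39 kΩ.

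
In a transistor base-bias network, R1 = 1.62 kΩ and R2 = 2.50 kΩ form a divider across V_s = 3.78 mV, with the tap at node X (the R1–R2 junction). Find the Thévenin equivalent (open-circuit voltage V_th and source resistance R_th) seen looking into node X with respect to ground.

V_th is the unloaded tap voltage: V_s · R2/(R1+R2) = 3.78 × 0.6068 = 2.294 mV.
Zeroing V_s shorts the top of R1 to ground, so R_th = R1 ‖ R2 = 0.9830 kΩ.

V_th ≈ 2.29 mV, R_th ≈ 0.983 kΩ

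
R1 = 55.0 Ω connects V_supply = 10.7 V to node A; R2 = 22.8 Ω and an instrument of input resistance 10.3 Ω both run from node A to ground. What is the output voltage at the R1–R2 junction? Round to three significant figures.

V_out ≈ 1.22 V

First combine the lower leg with the load: R2 ‖ R_L = 7.095 Ω.
Now apply the divider: V_out = 10.7 × 0.1143 = 1.223 V.
(Unloaded it would be 3.14 V; the load pulls it down.)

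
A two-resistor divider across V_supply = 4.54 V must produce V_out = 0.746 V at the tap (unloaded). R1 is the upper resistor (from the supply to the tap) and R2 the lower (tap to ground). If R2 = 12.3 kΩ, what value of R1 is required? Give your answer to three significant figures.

R1 ≈ 62.6 kΩ

The divider ratio is R2/(R1+R2) = 0.746/4.54 = 0.1643.
Rearranging, R1 = R2·(1−k)/k = 12.3 × 5.086 = 62.56 kΩ.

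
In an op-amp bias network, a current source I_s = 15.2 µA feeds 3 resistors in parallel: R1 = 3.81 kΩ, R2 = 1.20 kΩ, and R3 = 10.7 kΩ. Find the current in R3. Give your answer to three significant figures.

I ≈ 1.19 µA

ΣG = 1/3.81 + 1/1.20 + 1/10.7 = 1.189.
By the current-divider rule, I = I_s · G_k/ΣG = 15.2 × 0.07859 = 1.194 µA.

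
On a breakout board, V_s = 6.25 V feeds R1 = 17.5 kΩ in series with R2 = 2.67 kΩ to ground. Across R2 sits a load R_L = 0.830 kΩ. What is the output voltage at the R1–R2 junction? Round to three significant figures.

V_out ≈ 0.218 V

First combine the lower leg with the load: R2 ‖ R_L = 0.6332 kΩ.
Voltage divider with the loaded lower leg: V_out = 6.25 × 0.6332/(17.5 + 0.6332) = 6.25 × 0.03492 = 0.2182 V.
(Unloaded it would be 0.827 V; the load pulls it down.)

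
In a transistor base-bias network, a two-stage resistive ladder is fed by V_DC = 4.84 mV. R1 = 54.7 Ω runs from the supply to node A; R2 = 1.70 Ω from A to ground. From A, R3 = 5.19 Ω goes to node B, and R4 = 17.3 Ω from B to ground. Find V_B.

Node A sees R2 in parallel with the series input of stage 2, R3 + R4 = 22.49 Ω.
Effective lower resistance at A: R2 ‖ 22.49 = 1.581 Ω.
So V_A = 4.84 × 0.02808 = 0.1359 mV.
Then the unloaded second divider: V_B = V_A × R4/(R3+R4) = 0.1359 × 0.7692 = 0.1046 mV.

V_B ≈ 0.105 mV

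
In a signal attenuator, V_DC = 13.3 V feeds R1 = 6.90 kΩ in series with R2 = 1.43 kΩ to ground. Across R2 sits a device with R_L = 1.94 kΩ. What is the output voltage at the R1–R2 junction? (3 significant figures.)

R2 ‖ R_L = (1.43 × 1.94)/(1.43 + 1.94) = 0.8232 kΩ.
Then V_out = V_DC · R2'/(R1 + R2') = 13.3 × 0.8232/7.723 = 1.418 V.

V_out ≈ 1.42 V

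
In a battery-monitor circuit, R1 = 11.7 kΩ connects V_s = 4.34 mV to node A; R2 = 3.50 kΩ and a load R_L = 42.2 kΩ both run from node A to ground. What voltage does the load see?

V_out ≈ 0.939 mV

R2 ‖ R_L = (3.50 × 42.2)/(3.50 + 42.2) = 3.232 kΩ.
Voltage divider with the loaded lower leg: V_out = 4.34 × 3.232/(11.7 + 3.232) = 4.34 × 0.2164 = 0.9394 mV.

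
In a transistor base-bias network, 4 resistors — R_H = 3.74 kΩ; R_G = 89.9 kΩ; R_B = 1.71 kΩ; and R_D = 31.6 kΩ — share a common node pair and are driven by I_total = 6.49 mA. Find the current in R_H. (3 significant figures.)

I ≈ 1.94 mA

Conductances: ΣG = 1/3.74 + 1/89.9 + 1/1.71 + 1/31.6 = 0.8949 (1/kΩ).
R_H takes the fraction G_k/ΣG = 0.2674/0.8949 = 0.2988, so I = 6.49 × 0.2988 = 1.939 mA.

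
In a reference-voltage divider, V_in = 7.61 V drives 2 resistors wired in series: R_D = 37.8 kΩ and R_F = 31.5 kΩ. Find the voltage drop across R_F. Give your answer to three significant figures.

V ≈ 3.46 V

Series total: ΣR = 37.8 + 31.5 = 69.30 kΩ.
By the voltage-divider rule, V = 7.61 × 31.50/69.30 = 3.459 V.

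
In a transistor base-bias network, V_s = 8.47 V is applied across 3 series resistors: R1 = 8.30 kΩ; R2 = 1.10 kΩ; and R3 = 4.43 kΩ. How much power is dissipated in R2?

ΣR = 13.83 kΩ → I = 8.47/13.83 = 0.6124 mA.
V(R2) = I·R = 0.6737 V; P = V·I = 0.6737 × 0.6124 = 0.4126 mW.

P ≈ 0.413 mW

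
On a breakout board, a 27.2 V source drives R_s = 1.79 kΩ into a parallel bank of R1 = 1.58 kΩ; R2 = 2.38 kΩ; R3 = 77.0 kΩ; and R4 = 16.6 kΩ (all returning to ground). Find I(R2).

I ≈ 3.79 mA

Parallel bank: R_p = 1/(1/1.58 + 1/2.38 + 1/77.0 + 1/16.6) = 0.8879 kΩ.
Node voltage V_A = V_CC · R_p/(R_s + R_p) = 27.2 × 0.3316 = 9.018 V.
I(R2) = V_A / R2 = 9.018/2.38 = 3.789 mA.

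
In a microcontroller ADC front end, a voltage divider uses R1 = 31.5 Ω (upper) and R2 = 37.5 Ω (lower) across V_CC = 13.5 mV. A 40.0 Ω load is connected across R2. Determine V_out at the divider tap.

V_out ≈ 5.14 mV

First combine the lower leg with the load: R2 ‖ R_L = 19.35 Ω.
Voltage divider with the loaded lower leg: V_out = 13.5 × 19.35/(31.5 + 19.35) = 13.5 × 0.3806 = 5.138 mV.
(Unloaded it would be 7.34 mV; the load pulls it down.)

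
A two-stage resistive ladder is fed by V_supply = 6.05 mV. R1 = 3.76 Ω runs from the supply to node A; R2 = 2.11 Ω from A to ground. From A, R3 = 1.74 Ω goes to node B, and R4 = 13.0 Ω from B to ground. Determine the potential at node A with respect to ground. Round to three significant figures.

V_A ≈ 1.99 mV

Node A sees R2 in parallel with the series input of stage 2, R3 + R4 = 14.74 Ω.
R2 ‖ (R3+R4) = 1.846 Ω.
V_A = 6.05 × 1.846/(3.76 + 1.846) = 1.992 mV.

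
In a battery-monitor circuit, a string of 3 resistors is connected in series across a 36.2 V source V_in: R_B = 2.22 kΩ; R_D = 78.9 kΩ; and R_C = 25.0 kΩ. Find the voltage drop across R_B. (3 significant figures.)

V ≈ 0.757 V

ΣR = 2.22 + 78.9 + 25.0 = 106.1 kΩ.
V = V_in · R/ΣR = 36.2 × 0.02092 = 0.7573 V.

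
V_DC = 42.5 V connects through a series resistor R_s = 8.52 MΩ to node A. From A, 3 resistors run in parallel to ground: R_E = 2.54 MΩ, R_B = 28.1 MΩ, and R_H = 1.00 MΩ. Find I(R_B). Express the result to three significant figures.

Combine the parallel branches: R_p = (1/2.54 + 1/28.1 + 1/1.00)⁻¹ = 0.6996 MΩ.
V_A by voltage divider: V_A = 42.5 × 0.6996/(8.52 + 0.6996) = 3.225 V.
Branch current I = V_A/R_B = 3.225/28.1 = 0.1148 µA.

I ≈ 0.115 µA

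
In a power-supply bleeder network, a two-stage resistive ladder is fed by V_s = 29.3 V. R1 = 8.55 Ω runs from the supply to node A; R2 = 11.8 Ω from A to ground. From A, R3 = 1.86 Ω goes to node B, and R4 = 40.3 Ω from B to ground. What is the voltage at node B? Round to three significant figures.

The second stage (R3 + R4 = 42.16 Ω) loads node A in parallel with R2.
Effective lower resistance at A: R2 ‖ 42.16 = 9.220 Ω.
So V_A = 29.3 × 0.5188 = 15.20 V.
V_B = V_A × 0.9559 = 14.53 V.

V_B ≈ 14.5 V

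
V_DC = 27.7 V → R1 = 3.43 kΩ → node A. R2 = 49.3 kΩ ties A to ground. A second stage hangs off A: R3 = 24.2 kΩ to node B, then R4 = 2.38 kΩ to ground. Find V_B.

Node A sees R2 in parallel with the series input of stage 2, R3 + R4 = 26.58 kΩ.
R2 ‖ (R3+R4) = 17.27 kΩ.
So V_A = 27.7 × 0.8343 = 23.11 V.
V_B = V_A × 0.08954 = 2.069 V.

V_B ≈ 2.07 V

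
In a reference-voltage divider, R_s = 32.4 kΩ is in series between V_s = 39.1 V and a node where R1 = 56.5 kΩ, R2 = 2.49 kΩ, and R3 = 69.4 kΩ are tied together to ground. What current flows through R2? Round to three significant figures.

Parallel bank: R_p = 1/(1/56.5 + 1/2.49 + 1/69.4) = 2.306 kΩ.
V_A by voltage divider: V_A = 39.1 × 2.306/(32.4 + 2.306) = 2.598 V.
I(R2) = V_A / R2 = 2.598/2.49 = 1.043 mA.

I ≈ 1.04 mA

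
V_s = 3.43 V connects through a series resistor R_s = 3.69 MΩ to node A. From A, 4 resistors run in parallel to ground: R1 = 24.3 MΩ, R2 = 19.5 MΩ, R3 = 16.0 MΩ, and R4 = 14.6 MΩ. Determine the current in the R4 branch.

Parallel bank: R_p = 1/(1/24.3 + 1/19.5 + 1/16.0 + 1/14.6) = 4.476 MΩ.
V_A = 3.43 × 4.476/8.166 = 1.880 V.
I(R4) = V_A / R4 = 1.880/14.6 = 0.1288 µA.

I ≈ 0.129 µA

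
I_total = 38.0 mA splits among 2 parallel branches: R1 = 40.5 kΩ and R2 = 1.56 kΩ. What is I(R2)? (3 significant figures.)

For two parallel branches, I_k = I_total · (other R)/(sum of R).
I(R2) = 38.0 × 40.5/(40.5 + 1.56) = 38.0 × 0.9629 = 36.59 mA.

I ≈ 36.6 mA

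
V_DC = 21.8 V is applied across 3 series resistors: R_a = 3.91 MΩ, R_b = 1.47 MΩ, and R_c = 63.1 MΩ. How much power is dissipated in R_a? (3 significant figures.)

Series current I = V_DC/ΣR = 21.8/68.48 = 0.3183 µA.
V(R_a) = I·R = 1.245 V; P = V·I = 1.245 × 0.3183 = 0.3962 µW.

P ≈ 0.396 µW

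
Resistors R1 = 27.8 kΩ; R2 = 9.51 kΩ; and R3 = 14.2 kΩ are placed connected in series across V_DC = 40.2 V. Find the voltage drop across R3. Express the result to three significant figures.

V ≈ 11.1 V

Total series resistance ΣR = 27.8 + 9.51 + 14.2 = 51.51 kΩ.
Voltage divider: V = V_DC · (14.20 / 51.51) = 40.2 × 0.2757 = 11.08 V.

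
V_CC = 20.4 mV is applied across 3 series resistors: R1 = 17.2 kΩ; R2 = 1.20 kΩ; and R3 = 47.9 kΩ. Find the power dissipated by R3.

P ≈ 4.53 nW

Series current I = V_CC/ΣR = 20.4/66.30 = 0.3077 µA.
V(R3) = I·R = 14.74 mV; P = V·I = 14.74 × 0.3077 = 4.535 nW.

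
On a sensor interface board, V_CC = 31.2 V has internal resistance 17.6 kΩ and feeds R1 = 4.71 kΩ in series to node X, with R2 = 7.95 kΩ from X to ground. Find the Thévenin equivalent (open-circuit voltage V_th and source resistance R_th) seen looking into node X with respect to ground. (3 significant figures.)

R1' = 17.6 + 4.71 = 22.31 kΩ (source resistance + R1).
With X open, the divider is unloaded: V_th = 31.2 × 7.95/30.26 = 8.197 V.
With V_CC suppressed (replaced by a short), R_th = R1' ‖ R2 = (22.31 × 7.95)/(22.31 + 7.95) = 5.861 kΩ.

V_th ≈ 8.20 V, R_th ≈ 5.86 kΩ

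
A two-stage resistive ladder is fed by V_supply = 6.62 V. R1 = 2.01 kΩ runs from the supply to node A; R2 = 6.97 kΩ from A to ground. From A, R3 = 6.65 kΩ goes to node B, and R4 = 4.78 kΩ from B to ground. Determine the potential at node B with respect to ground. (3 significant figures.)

The second stage (R3 + R4 = 11.43 kΩ) loads node A in parallel with R2.
Effective lower resistance at A: R2 ‖ 11.43 = 4.330 kΩ.
V_A = 6.62 × 4.330/(2.01 + 4.330) = 4.521 V.
V_B = V_A × 0.4182 = 1.891 V.

V_B ≈ 1.89 V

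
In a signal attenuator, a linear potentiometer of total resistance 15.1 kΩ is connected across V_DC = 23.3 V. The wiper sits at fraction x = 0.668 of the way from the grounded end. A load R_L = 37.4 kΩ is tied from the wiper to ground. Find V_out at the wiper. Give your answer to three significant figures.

V_out ≈ 14.3 V

Lower segment x·R_p = 10.09 kΩ; upper segment (1−x)·R_p = 5.013 kΩ.
R_L loads the lower segment: effective lower R = 7.944 kΩ.
Loaded-divider output: V_out = 23.3 × 0.6131 = 14.29 V.
(Unloaded: V_out = x·V_DC = 15.6 V.)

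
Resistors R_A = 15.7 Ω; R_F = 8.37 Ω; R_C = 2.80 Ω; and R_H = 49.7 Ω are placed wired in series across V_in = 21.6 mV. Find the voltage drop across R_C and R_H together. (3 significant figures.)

Total series resistance ΣR = 15.7 + 8.37 + 2.80 + 49.7 = 76.57 Ω.
R_{R_C..R_H} = 2.80 + 49.7 = 52.50 Ω.
By the voltage-divider rule, V = 21.6 × 52.50/76.57 = 14.81 mV.

V ≈ 14.8 mV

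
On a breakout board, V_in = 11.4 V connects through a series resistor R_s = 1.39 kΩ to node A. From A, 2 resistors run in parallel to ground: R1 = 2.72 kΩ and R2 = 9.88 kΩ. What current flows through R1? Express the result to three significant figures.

Equivalent of the parallel group: R_p = 2.133 kΩ.
V_A = 11.4 × 2.133/3.523 = 6.902 V.
Branch current I = V_A/R1 = 6.902/2.72 = 2.537 mA.

I ≈ 2.54 mA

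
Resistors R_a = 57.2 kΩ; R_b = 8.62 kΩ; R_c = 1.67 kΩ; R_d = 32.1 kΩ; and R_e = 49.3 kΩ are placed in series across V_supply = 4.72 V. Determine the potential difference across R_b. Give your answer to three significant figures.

ΣR = 57.2 + 8.62 + 1.67 + 32.1 + 49.3 = 148.9 kΩ.
By the voltage-divider rule, V = 4.72 × 8.620/148.9 = 0.2733 V.

V ≈ 0.273 V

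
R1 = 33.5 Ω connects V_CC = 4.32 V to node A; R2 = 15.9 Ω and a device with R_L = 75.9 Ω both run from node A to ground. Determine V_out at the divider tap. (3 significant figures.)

The load sits in parallel with R2, giving an effective lower resistance R2' = R2·R_L/(R2+R_L) = 13.15 Ω.
Voltage divider with the loaded lower leg: V_out = 4.32 × 13.15/(33.5 + 13.15) = 4.32 × 0.2818 = 1.217 V.

V_out ≈ 1.22 V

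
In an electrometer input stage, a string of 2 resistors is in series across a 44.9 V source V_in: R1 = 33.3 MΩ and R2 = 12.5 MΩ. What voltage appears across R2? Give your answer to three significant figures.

V ≈ 12.3 V

ΣR = 33.3 + 12.5 = 45.80 MΩ.
V = V_in · R/ΣR = 44.9 × 0.2729 = 12.25 V.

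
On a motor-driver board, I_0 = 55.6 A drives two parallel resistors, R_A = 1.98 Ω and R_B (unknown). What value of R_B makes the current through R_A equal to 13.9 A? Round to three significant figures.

The fraction through R_A equals R_B/(R_A+R_B).
13.9/55.6 = R_B/(R_A + R_B) → R_B = R_A · (0.2500)/(1 − 0.2500) = 1.98 × 0.3333 = 0.6600 Ω.

R_B ≈ 0.660 Ω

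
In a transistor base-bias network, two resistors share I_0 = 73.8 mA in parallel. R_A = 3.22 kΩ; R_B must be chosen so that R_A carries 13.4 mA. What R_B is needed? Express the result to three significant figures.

In a two-way split, I_A/I_0 = R_B/(R_A + R_B).
13.4/73.8 = R_B/(R_A + R_B) → R_B = R_A · (0.1816)/(1 − 0.1816) = 3.22 × 0.2219 = 0.7144 kΩ.

R_B ≈ 0.714 kΩ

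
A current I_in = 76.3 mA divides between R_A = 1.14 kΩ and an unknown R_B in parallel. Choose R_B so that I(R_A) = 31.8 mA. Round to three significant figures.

R_B ≈ 0.815 kΩ

The fraction through R_A equals R_B/(R_A+R_B).
31.8/76.3 = R_B/(R_A + R_B) → R_B = R_A · (0.4168)/(1 − 0.4168) = 1.14 × 0.7146 = 0.8147 kΩ.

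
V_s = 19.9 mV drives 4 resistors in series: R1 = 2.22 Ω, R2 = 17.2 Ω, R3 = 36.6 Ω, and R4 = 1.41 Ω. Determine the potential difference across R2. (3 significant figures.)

V ≈ 5.96 mV

Series total: ΣR = 2.22 + 17.2 + 36.6 + 1.41 = 57.43 Ω.
V = V_s · R/ΣR = 19.9 × 0.2995 = 5.960 mV.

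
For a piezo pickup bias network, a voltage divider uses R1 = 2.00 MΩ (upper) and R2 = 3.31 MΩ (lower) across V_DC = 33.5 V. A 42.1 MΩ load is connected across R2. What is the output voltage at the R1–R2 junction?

V_out ≈ 20.3 V

First combine the lower leg with the load: R2 ‖ R_L = 3.069 MΩ.
Voltage divider with the loaded lower leg: V_out = 33.5 × 3.069/(2.00 + 3.069) = 33.5 × 0.6054 = 20.28 V.
(Unloaded it would be 20.9 V; the load pulls it down.)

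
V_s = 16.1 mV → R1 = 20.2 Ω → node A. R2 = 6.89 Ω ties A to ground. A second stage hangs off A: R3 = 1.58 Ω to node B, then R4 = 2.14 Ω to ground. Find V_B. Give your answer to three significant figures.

The second stage (R3 + R4 = 3.720 Ω) loads node A in parallel with R2.
R2 ‖ (R3+R4) = 2.416 Ω.
So V_A = 16.1 × 0.1068 = 1.720 mV.
Stage 2 is unloaded, so V_B = V_A · R4/(R3+R4) = 1.720 × 2.14/3.720 = 0.9893 mV.

V_B ≈ 0.989 mV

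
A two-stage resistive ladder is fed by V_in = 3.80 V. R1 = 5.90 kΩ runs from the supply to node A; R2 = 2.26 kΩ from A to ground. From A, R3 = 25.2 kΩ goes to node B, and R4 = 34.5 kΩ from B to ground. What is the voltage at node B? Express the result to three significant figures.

V_B ≈ 0.592 V

Looking into the second stage from A: R3 + R4 = 59.70 kΩ appears in parallel with R2.
R2 ‖ (R3+R4) = 2.178 kΩ.
V_A = 3.80 × 2.178/(5.90 + 2.178) = 1.024 V.
V_B = V_A × 0.5779 = 0.5920 V.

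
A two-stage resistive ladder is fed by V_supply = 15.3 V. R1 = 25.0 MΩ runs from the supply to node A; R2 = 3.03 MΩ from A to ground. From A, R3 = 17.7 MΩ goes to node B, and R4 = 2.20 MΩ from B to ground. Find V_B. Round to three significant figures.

V_B ≈ 0.161 V

Looking into the second stage from A: R3 + R4 = 19.90 MΩ appears in parallel with R2.
Effective lower resistance at A: R2 ‖ 19.90 = 2.630 MΩ.
First divider: V_A = V_supply · 2.630/(25.0 + 2.630) = 1.456 V.
V_B = V_A × 0.1106 = 0.1610 V.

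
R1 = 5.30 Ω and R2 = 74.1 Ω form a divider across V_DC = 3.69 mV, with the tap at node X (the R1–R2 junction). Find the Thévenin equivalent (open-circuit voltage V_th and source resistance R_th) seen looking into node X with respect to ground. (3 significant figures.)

Open-circuit (no load on X): V_th = V_DC · R2/(R1 + R2) = 3.69 × 74.1/(5.300 + 74.1) = 3.444 mV.
Looking into X with the source shorted: R_th = R1·R2/(R1+R2) = 5.300 × 74.1/79.40 = 4.946 Ω.

V_th ≈ 3.44 mV, R_th ≈ 4.95 Ω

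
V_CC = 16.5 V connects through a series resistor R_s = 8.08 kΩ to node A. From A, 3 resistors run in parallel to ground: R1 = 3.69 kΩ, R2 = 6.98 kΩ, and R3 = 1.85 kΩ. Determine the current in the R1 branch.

Combine the parallel branches: R_p = (1/3.69 + 1/6.98 + 1/1.85)⁻¹ = 1.047 kΩ.
V_A = 16.5 × 1.047/9.127 = 1.893 V.
Branch current I = V_A/R1 = 1.893/3.69 = 0.5131 mA.
(Equivalently: I_total = 1.808 mA, then current-divider fraction G_k/ΣG = 0.2838.)

I ≈ 0.513 mA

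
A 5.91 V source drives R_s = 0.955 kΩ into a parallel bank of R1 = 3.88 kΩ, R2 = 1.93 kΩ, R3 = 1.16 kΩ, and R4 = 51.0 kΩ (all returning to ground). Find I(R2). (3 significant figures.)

I ≈ 1.19 mA

Combine the parallel branches: R_p = (1/3.88 + 1/1.93 + 1/1.16 + 1/51.0)⁻¹ = 0.6033 kΩ.
Node voltage V_A = V_DC · R_p/(R_s + R_p) = 5.91 × 0.3872 = 2.288 V.
Branch current I = V_A/R2 = 2.288/1.93 = 1.186 mA.
(Check via current divider: I_total = 3.793 mA; share G_k/ΣG = 0.3126 → same result.)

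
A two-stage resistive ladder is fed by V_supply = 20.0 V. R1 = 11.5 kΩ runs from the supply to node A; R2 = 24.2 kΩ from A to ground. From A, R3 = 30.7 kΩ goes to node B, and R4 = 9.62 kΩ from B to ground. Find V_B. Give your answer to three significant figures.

Looking into the second stage from A: R3 + R4 = 40.32 kΩ appears in parallel with R2.
Effective lower resistance at A: R2 ‖ 40.32 = 15.12 kΩ.
V_A = 20.0 × 15.12/(11.5 + 15.12) = 11.36 V.
Stage 2 is unloaded, so V_B = V_A · R4/(R3+R4) = 11.36 × 9.62/40.32 = 2.711 V.

V_B ≈ 2.71 V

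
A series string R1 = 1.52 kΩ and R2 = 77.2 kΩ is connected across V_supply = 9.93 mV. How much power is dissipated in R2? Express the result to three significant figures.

P ≈ 1.23 nW

The common current is I = 9.93/78.72 = 0.1261 µA.
V(R2) = I·R = 9.738 mV; P = V·I = 9.738 × 0.1261 = 1.228 nW.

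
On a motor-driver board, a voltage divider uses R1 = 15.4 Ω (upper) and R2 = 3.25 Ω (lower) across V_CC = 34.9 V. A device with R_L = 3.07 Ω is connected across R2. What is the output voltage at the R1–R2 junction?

V_out ≈ 3.25 V

First combine the lower leg with the load: R2 ‖ R_L = 1.579 Ω.
Voltage divider with the loaded lower leg: V_out = 34.9 × 1.579/(15.4 + 1.579) = 34.9 × 0.09298 = 3.245 V.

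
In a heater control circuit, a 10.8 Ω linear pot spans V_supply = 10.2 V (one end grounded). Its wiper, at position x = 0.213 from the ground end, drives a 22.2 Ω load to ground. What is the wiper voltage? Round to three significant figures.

V_out ≈ 2.01 V

The pot divides into 8.500 Ω above the wiper and 2.300 Ω below.
Lower segment in parallel with the load: 2.300 ‖ 22.2 = 2.084 Ω.
V_out = 10.2 × 2.084/(8.500 + 2.084) = 2.009 V.
(Unloaded: V_out = x·V_supply = 2.17 V.)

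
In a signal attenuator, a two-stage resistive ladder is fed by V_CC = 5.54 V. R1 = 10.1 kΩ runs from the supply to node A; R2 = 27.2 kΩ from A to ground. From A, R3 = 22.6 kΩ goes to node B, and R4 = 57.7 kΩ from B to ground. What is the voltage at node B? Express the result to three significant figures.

V_B ≈ 2.66 V

The second stage (R3 + R4 = 80.30 kΩ) loads node A in parallel with R2.
Effective lower resistance at A: R2 ‖ 80.30 = 20.32 kΩ.
First divider: V_A = V_CC · 20.32/(10.1 + 20.32) = 3.700 V.
Stage 2 is unloaded, so V_B = V_A · R4/(R3+R4) = 3.700 × 57.7/80.30 = 2.659 V.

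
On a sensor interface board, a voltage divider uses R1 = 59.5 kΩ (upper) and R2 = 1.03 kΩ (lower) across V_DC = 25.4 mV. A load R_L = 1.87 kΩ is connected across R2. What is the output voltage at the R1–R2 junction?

First combine the lower leg with the load: R2 ‖ R_L = 0.6642 kΩ.
Then V_out = V_DC · R2'/(R1 + R2') = 25.4 × 0.6642/60.16 = 0.2804 mV.

V_out ≈ 0.280 mV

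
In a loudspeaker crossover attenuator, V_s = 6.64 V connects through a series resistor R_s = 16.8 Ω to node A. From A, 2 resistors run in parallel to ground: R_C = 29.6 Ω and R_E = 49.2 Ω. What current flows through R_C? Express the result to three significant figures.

I ≈ 0.118 A

Parallel bank: R_p = 1/(1/29.6 + 1/49.2) = 18.48 Ω.
V_A by voltage divider: V_A = 6.64 × 18.48/(16.8 + 18.48) = 3.478 V.
Branch current I = V_A/R_C = 3.478/29.6 = 0.1175 A.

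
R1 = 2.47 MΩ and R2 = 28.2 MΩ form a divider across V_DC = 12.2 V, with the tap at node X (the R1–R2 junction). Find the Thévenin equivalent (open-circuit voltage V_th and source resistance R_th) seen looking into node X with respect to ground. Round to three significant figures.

V_th ≈ 11.2 V, R_th ≈ 2.27 MΩ

Open-circuit (no load on X): V_th = V_DC · R2/(R1 + R2) = 12.2 × 28.2/(2.470 + 28.2) = 11.22 V.
With V_DC suppressed (replaced by a short), R_th = R1 ‖ R2 = (2.470 × 28.2)/(2.470 + 28.2) = 2.271 MΩ.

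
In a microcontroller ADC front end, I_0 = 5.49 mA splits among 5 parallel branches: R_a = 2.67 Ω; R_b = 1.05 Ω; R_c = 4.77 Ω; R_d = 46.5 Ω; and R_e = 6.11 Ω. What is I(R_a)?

I ≈ 1.19 mA

ΣG = 1/2.67 + 1/1.05 + 1/4.77 + 1/46.5 + 1/6.11 = 1.722.
By the current-divider rule, I = I_0 · G_k/ΣG = 5.49 × 0.2175 = 1.194 mA.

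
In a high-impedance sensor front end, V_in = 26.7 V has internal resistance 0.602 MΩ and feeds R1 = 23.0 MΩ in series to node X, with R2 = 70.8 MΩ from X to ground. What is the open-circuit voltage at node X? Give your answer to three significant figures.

R1' = 0.602 + 23.0 = 23.60 MΩ (source resistance + R1).
V_th is the unloaded tap voltage: V_in · R2/(R1'+R2) = 26.7 × 0.7500 = 20.02 V.

V_th ≈ 20.0 V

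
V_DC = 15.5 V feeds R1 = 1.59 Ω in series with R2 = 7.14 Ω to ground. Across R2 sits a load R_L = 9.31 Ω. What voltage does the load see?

First combine the lower leg with the load: R2 ‖ R_L = 4.041 Ω.
Then V_out = V_DC · R2'/(R1 + R2') = 15.5 × 4.041/5.631 = 11.12 V.

V_out ≈ 11.1 V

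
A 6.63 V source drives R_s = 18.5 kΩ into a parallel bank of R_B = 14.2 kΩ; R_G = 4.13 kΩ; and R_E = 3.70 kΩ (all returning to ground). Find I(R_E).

Parallel bank: R_p = 1/(1/14.2 + 1/4.13 + 1/3.70) = 1.716 kΩ.
Node voltage V_A = V_in · R_p/(R_s + R_p) = 6.63 × 0.08487 = 0.5627 V.
Branch current I = V_A/R_E = 0.5627/3.70 = 0.1521 mA.

I ≈ 0.152 mA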